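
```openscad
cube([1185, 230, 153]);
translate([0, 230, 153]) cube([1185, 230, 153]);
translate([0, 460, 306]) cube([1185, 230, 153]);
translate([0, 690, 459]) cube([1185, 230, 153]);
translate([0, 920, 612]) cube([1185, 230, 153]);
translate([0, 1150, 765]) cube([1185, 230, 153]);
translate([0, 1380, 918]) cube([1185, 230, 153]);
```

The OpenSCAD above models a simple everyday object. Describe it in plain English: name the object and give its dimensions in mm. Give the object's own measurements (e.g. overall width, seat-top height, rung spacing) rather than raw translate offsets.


A straight staircase of 7 solid steps. Each step is 1185 mm wide (x), 230 mm deep (y, the going) and 153 mm tall (the rise). The first step rests on the floor; each subsequent step sits one going further in +y and one rise higher in +z, directly behind and above the previous step with no overlap.


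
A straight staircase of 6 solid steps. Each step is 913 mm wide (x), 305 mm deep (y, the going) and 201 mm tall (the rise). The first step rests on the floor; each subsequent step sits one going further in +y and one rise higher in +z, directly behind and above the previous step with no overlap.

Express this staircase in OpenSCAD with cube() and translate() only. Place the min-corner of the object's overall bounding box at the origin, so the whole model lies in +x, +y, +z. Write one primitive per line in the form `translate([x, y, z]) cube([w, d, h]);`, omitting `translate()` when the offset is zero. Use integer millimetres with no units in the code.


cube([913, 305, 201]);
translate([0, 305, 201]) cube([913, 305, 201]);
translate([0, 610, 402]) cube([913, 305, 201]);
translate([0, 915, 603]) cube([913, 305, 201]);
translate([0, 1220, 804]) cube([913, 305, 201]);
translate([0, 1525, 1005]) cube([913, 305, 201]);


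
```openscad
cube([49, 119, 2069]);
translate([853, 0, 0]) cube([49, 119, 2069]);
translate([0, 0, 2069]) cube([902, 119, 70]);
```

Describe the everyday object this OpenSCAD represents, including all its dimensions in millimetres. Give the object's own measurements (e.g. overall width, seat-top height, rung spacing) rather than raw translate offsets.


A door frame. The clear opening is 804 mm wide and 2069 mm high. Two 49 mm wide jambs, 119 mm deep, stand either side of the opening from the floor to the top of the opening. A 70 mm thick head sits across the top of both jambs, spanning the full outside width of the frame.


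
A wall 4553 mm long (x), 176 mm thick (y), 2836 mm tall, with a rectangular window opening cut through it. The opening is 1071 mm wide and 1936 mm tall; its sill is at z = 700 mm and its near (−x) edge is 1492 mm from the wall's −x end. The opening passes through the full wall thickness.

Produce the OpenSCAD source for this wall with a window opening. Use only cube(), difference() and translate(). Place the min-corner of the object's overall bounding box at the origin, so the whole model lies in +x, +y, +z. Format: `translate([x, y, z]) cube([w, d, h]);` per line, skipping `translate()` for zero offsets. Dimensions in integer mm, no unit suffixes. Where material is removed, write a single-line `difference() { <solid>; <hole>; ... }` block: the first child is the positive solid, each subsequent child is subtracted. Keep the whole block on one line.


difference() { cube([4553, 176, 2836]); translate([1492, 0, 700]) cube([1071, 176, 1936]); }


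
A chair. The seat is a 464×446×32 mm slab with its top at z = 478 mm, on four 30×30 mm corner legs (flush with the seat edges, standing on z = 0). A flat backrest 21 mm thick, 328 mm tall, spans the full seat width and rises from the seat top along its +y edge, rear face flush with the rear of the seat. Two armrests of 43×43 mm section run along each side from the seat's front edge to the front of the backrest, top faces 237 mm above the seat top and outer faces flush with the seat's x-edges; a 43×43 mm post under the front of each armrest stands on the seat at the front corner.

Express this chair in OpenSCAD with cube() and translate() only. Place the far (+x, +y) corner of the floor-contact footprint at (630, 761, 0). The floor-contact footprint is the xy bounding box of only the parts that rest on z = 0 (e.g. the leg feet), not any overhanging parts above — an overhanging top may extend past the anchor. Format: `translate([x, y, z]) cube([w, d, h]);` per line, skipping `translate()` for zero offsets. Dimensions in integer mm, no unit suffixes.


translate([166, 315, 446]) cube([464, 446, 32]);
translate([166, 315, 0]) cube([30, 30, 446]);
translate([600, 315, 0]) cube([30, 30, 446]);
translate([166, 731, 0]) cube([30, 30, 446]);
translate([600, 731, 0]) cube([30, 30, 446]);
translate([166, 740, 478]) cube([464, 21, 328]);
translate([166, 315, 672]) cube([43, 425, 43]);
translate([587, 315, 672]) cube([43, 425, 43]);
translate([166, 315, 478]) cube([43, 43, 194]);
translate([587, 315, 478]) cube([43, 43, 194]);


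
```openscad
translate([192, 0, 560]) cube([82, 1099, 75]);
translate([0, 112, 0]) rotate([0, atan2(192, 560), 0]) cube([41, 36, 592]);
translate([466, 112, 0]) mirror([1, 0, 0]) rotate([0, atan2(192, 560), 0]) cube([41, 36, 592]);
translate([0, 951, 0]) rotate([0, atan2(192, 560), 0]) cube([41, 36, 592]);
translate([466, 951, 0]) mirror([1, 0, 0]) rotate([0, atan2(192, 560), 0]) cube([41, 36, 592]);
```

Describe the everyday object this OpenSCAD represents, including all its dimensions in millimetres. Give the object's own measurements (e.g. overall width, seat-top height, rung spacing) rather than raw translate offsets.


A sawhorse. A 82×1099×75 mm beam (x, y, z) sits on two A-frame leg pairs. Each pair is two raked legs of 41×36 mm section (36 mm along y) splaying symmetrically in x. Each leg rises 560 mm vertically over 192 mm of horizontal reach and is 592 mm long along its own axis. Every leg's outer bottom edge rests on the floor and its outer top edge meets a bottom edge of the beam — the left legs (tilting toward +x) meet the beam's −x bottom edge, the right legs (their mirror images, tilting toward −x) meet its +x bottom edge — so the leg tops tuck under the beam, the beam's underside is 560 mm above the floor, and the feet are 466 mm apart outside-to-outside with the beam centred between them. The two leg pairs are set in 112 mm from either end of the beam.


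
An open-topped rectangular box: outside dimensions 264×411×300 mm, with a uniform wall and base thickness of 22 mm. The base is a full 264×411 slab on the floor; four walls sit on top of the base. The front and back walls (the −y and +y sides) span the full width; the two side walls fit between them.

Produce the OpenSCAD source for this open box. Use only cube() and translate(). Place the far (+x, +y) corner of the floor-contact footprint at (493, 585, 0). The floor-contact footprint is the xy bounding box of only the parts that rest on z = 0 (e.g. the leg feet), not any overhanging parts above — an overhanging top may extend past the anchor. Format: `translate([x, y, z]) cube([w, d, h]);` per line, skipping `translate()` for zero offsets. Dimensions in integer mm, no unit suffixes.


translate([229, 174, 0]) cube([264, 411, 22]);
translate([229, 174, 22]) cube([264, 22, 278]);
translate([229, 563, 22]) cube([264, 22, 278]);
translate([229, 196, 22]) cube([22, 367, 278]);
translate([471, 196, 22]) cube([22, 367, 278]);


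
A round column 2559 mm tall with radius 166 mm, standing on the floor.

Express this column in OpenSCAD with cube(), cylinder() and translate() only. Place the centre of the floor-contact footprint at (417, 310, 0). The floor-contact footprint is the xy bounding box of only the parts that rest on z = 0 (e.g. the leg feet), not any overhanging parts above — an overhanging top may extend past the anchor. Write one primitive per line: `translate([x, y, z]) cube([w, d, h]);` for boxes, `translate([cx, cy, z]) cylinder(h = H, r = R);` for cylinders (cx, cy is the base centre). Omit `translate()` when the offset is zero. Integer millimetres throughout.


translate([417, 310, 0]) cylinder(h = 2559, r = 166);


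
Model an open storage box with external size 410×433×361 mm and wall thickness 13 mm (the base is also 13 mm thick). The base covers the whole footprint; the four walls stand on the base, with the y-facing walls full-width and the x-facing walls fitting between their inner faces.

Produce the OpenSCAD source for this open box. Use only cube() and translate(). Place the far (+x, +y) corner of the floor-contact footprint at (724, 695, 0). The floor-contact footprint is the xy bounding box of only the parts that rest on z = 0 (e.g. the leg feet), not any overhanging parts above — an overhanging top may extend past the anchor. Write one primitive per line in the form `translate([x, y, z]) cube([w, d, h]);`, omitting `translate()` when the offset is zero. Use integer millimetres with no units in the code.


translate([314, 262, 0]) cube([410, 433, 13]);
translate([314, 262, 13]) cube([410, 13, 348]);
translate([314, 682, 13]) cube([410, 13, 348]);
translate([314, 275, 13]) cube([13, 407, 348]);
translate([711, 275, 13]) cube([13, 407, 348]);


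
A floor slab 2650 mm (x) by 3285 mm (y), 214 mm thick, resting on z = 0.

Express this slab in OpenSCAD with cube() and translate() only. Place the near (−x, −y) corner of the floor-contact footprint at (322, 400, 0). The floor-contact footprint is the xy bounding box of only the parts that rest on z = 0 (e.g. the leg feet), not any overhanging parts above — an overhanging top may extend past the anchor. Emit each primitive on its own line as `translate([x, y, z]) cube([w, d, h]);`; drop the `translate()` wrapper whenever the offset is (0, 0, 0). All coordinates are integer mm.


translate([322, 400, 0]) cube([2650, 3285, 214]);


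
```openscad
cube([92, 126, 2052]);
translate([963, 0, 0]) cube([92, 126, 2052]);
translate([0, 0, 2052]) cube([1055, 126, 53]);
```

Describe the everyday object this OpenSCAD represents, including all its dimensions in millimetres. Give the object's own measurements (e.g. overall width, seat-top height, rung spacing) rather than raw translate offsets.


A door frame. The clear opening is 871 mm wide and 2052 mm high. Two 92 mm wide jambs, 126 mm deep, stand either side of the opening from the floor to the top of the opening. A 53 mm thick head sits across the top of both jambs, spanning the full outside width of the frame.


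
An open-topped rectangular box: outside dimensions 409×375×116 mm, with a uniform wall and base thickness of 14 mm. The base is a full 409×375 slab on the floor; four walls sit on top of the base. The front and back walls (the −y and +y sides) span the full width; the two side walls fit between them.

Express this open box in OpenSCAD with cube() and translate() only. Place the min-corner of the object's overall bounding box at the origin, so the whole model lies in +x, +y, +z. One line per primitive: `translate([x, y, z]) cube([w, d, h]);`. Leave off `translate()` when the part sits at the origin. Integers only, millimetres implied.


cube([409, 375, 14]);
translate([0, 0, 14]) cube([409, 14, 102]);
translate([0, 361, 14]) cube([409, 14, 102]);
translate([0, 14, 14]) cube([14, 347, 102]);
translate([395, 14, 14]) cube([14, 347, 102]);


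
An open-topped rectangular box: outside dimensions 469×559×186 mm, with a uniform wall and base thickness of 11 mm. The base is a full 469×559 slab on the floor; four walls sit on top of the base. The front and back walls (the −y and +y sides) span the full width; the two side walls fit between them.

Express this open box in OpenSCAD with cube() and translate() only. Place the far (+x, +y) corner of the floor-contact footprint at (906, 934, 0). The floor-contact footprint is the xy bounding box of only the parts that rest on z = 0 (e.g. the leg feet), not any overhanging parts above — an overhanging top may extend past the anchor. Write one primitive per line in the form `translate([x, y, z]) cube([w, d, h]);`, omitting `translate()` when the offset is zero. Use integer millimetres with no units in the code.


translate([437, 375, 0]) cube([469, 559, 11]);
translate([437, 375, 11]) cube([469, 11, 175]);
translate([437, 923, 11]) cube([469, 11, 175]);
translate([437, 386, 11]) cube([11, 537, 175]);
translate([895, 386, 11]) cube([11, 537, 175]);


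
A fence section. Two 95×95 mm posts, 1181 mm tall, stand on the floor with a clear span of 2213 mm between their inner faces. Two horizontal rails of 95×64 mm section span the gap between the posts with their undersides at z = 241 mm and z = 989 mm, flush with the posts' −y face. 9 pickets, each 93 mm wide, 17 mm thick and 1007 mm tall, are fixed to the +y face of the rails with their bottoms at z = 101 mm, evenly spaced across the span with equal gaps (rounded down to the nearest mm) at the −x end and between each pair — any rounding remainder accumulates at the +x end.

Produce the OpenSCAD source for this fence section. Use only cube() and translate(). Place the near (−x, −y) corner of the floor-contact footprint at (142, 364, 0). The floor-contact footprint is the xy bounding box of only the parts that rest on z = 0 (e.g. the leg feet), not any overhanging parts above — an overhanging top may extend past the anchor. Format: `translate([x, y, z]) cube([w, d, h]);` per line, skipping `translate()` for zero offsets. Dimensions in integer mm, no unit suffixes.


translate([142, 364, 0]) cube([95, 95, 1181]);
translate([2450, 364, 0]) cube([95, 95, 1181]);
translate([237, 364, 241]) cube([2213, 95, 64]);
translate([237, 364, 989]) cube([2213, 95, 64]);
translate([374, 459, 101]) cube([93, 17, 1007]);
translate([604, 459, 101]) cube([93, 17, 1007]);
translate([834, 459, 101]) cube([93, 17, 1007]);
translate([1064, 459, 101]) cube([93, 17, 1007]);
translate([1294, 459, 101]) cube([93, 17, 1007]);
translate([1524, 459, 101]) cube([93, 17, 1007]);
translate([1754, 459, 101]) cube([93, 17, 1007]);
translate([1984, 459, 101]) cube([93, 17, 1007]);
translate([2214, 459, 101]) cube([93, 17, 1007]);


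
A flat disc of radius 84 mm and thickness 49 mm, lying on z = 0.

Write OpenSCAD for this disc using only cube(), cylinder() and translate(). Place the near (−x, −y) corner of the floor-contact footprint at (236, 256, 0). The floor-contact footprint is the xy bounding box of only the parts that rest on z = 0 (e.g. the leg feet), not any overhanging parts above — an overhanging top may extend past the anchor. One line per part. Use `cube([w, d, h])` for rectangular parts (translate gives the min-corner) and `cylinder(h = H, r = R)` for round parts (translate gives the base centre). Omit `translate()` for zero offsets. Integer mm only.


translate([320, 340, 0]) cylinder(h = 49, r = 84);


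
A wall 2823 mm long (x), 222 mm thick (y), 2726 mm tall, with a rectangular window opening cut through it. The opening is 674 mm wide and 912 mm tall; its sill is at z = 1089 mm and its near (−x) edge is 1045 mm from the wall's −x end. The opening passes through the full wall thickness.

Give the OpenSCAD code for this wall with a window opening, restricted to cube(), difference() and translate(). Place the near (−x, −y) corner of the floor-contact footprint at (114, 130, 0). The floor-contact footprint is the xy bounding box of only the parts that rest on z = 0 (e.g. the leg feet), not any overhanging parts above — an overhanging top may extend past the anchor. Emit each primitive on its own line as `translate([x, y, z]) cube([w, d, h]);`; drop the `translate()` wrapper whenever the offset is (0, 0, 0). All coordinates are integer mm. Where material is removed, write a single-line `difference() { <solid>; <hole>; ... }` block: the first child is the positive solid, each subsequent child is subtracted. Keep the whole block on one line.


difference() { translate([114, 130, 0]) cube([2823, 222, 2726]); translate([1159, 130, 1089]) cube([674, 222, 912]); }


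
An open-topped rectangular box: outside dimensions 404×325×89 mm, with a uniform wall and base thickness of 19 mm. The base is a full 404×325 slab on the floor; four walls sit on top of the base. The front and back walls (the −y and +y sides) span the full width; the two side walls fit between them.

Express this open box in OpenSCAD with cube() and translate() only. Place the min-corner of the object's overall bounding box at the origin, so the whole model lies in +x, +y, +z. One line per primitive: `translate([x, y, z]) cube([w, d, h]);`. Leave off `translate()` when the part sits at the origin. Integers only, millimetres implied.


cube([404, 325, 19]);
translate([0, 0, 19]) cube([404, 19, 70]);
translate([0, 306, 19]) cube([404, 19, 70]);
translate([0, 19, 19]) cube([19, 287, 70]);
translate([385, 19, 19]) cube([19, 287, 70]);


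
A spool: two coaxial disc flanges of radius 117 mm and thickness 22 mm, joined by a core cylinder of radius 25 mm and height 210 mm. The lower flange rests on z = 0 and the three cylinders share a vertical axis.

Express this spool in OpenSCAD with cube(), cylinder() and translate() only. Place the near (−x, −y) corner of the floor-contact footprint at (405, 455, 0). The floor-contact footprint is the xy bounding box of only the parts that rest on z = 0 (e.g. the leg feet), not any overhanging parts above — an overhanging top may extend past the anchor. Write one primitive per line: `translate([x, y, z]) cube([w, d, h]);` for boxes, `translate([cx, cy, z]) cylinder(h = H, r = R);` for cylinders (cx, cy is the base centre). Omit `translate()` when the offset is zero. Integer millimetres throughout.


translate([522, 572, 0]) cylinder(h = 22, r = 117);
translate([522, 572, 22]) cylinder(h = 210, r = 25);
translate([522, 572, 232]) cylinder(h = 22, r = 117);


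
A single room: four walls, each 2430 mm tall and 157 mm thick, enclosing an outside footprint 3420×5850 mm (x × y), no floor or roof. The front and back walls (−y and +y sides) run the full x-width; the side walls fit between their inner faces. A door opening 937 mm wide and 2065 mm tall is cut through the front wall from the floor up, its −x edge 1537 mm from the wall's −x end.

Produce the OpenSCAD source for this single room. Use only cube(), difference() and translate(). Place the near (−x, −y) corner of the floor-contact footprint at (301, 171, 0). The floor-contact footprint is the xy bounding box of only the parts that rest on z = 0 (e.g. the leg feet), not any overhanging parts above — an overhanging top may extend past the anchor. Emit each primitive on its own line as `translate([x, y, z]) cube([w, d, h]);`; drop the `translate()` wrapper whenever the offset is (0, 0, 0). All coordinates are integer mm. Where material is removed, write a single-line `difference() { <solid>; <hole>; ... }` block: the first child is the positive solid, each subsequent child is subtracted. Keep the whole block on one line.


difference() { translate([301, 171, 0]) cube([3420, 157, 2430]); translate([1838, 171, 0]) cube([937, 157, 2065]); }
translate([301, 5864, 0]) cube([3420, 157, 2430]);
translate([301, 328, 0]) cube([157, 5536, 2430]);
translate([3564, 328, 0]) cube([157, 5536, 2430]);


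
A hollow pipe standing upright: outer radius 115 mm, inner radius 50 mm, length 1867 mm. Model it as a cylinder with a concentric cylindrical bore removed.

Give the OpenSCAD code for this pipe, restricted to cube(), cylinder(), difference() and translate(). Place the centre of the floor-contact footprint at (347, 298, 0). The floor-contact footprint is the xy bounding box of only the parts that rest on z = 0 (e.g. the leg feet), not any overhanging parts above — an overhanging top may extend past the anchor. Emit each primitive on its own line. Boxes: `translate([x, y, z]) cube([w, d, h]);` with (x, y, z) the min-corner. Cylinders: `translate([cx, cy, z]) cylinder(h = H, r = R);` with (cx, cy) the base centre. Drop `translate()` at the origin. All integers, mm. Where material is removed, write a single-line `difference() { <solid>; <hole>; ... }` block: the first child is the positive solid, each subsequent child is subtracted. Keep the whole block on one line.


difference() { translate([347, 298, 0]) cylinder(h = 1867, r = 115); translate([347, 298, 0]) cylinder(h = 1867, r = 50); }


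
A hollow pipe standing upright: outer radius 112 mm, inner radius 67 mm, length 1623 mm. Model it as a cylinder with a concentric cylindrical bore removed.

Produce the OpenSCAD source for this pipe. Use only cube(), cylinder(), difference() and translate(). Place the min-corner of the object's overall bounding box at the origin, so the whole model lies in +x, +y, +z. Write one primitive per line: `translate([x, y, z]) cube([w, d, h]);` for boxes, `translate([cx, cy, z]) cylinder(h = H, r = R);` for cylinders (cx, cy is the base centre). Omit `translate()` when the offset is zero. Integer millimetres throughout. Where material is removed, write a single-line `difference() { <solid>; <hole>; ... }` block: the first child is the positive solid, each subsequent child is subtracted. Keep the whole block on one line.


difference() { translate([112, 112, 0]) cylinder(h = 1623, r = 112); translate([112, 112, 0]) cylinder(h = 1623, r = 67); }


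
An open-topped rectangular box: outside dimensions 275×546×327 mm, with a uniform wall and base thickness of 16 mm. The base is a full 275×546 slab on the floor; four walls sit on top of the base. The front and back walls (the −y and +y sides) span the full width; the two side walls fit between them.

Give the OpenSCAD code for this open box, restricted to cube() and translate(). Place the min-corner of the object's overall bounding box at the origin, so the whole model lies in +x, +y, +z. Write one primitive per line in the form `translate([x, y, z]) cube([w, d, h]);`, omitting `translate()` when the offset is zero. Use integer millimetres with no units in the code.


cube([275, 546, 16]);
translate([0, 0, 16]) cube([275, 16, 311]);
translate([0, 530, 16]) cube([275, 16, 311]);
translate([0, 16, 16]) cube([16, 514, 311]);
translate([259, 16, 16]) cube([16, 514, 311]);


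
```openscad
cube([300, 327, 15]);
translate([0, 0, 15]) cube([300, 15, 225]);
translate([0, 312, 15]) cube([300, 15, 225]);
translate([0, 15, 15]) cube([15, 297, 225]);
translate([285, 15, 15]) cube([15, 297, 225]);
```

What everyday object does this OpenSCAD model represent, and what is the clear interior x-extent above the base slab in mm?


An open box. The internal width is 270 mm.

A 300×327 base slab with four walls standing on it — an open box. The base is 300 mm wide and the walls are 15 mm thick, so the internal width is 300 − 2 × 15 = 270 mm.


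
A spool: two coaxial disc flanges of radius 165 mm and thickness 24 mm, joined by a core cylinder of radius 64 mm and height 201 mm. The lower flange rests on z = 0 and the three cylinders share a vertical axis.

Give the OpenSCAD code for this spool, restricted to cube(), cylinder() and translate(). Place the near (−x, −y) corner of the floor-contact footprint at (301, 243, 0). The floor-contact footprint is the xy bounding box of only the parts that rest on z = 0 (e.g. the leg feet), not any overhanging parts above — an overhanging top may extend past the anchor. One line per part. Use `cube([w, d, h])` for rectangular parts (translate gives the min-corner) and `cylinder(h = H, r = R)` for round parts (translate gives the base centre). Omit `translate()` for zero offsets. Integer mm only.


translate([466, 408, 0]) cylinder(h = 24, r = 165);
translate([466, 408, 24]) cylinder(h = 201, r = 64);
translate([466, 408, 225]) cylinder(h = 24, r = 165);


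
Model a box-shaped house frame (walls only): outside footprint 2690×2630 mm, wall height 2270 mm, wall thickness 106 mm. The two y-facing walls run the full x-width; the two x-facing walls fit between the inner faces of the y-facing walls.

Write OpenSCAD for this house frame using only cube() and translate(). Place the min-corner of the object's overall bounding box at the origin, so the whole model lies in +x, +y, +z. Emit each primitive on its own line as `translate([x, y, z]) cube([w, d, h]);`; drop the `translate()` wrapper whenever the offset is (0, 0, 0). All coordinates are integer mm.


cube([2690, 106, 2270]);
translate([0, 2524, 0]) cube([2690, 106, 2270]);
translate([0, 106, 0]) cube([106, 2418, 2270]);
translate([2584, 106, 0]) cube([106, 2418, 2270]);


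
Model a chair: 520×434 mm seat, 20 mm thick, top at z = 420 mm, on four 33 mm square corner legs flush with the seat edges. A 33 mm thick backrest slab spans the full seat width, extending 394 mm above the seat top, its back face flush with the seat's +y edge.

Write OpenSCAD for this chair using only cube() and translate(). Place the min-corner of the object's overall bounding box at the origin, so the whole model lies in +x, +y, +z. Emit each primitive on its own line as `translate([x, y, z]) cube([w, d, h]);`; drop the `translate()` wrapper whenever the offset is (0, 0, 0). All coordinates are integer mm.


translate([0, 0, 400]) cube([520, 434, 20]);
cube([33, 33, 400]);
translate([487, 0, 0]) cube([33, 33, 400]);
translate([0, 401, 0]) cube([33, 33, 400]);
translate([487, 401, 0]) cube([33, 33, 400]);
translate([0, 401, 420]) cube([520, 33, 394]);


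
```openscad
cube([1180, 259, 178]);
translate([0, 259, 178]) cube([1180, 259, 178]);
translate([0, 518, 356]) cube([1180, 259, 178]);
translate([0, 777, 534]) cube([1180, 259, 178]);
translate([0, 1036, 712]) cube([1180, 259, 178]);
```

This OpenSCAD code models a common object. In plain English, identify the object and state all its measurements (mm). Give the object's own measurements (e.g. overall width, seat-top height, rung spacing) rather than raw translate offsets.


A straight staircase of 5 solid steps. Each step is 1180 mm wide (x), 259 mm deep (y, the going) and 178 mm tall (the rise). The first step rests on the floor; each subsequent step sits one going further in +y and one rise higher in +z, directly behind and above the previous step with no overlap.


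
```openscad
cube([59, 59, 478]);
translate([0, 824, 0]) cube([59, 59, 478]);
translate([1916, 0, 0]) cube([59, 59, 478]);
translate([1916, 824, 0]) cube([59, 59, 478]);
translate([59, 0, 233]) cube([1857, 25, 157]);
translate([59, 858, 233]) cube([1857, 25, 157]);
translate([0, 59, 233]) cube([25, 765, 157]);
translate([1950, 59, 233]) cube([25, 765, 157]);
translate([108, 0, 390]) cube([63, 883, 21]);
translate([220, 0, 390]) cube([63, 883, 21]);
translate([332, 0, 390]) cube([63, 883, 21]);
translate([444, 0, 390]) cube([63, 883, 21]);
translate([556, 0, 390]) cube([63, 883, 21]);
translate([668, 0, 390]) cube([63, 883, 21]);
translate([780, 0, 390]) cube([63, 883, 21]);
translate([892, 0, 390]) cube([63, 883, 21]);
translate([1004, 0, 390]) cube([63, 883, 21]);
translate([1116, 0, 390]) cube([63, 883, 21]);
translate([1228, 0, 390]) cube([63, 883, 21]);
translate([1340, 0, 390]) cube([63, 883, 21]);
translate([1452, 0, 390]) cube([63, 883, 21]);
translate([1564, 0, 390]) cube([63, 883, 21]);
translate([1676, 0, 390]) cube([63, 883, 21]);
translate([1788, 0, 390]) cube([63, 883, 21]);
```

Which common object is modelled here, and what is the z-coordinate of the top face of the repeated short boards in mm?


A bed frame. The slat-top height is 411 mm.

Four posts, four rails, and a row of slats — a bed frame. Slats sit on the rails at z = 233 + 157 = 390; with slat thickness 21, the top is 411 mm.


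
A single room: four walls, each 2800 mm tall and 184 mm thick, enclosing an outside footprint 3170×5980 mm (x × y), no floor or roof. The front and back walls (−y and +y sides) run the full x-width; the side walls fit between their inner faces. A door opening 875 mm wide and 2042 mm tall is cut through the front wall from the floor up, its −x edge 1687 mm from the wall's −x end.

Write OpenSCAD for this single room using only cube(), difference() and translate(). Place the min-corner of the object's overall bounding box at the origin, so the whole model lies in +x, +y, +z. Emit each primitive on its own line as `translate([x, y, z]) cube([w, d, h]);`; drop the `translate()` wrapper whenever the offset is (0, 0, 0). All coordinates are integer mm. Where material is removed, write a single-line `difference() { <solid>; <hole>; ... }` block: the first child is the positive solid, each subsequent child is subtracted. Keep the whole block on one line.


difference() { cube([3170, 184, 2800]); translate([1687, 0, 0]) cube([875, 184, 2042]); }
translate([0, 5796, 0]) cube([3170, 184, 2800]);
translate([0, 184, 0]) cube([184, 5612, 2800]);
translate([2986, 184, 0]) cube([184, 5612, 2800]);


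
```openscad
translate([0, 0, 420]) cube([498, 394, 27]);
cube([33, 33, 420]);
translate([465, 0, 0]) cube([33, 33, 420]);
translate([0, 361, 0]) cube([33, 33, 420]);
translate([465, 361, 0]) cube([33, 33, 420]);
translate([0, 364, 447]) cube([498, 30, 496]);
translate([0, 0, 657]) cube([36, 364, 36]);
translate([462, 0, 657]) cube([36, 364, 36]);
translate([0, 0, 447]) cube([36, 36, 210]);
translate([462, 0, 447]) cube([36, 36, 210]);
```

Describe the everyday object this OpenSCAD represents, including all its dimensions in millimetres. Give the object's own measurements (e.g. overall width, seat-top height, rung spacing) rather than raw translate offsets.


A chair. The seat is a 498×394×27 mm slab with its top at z = 447 mm, on four 33×33 mm corner legs (flush with the seat edges, standing on z = 0). A flat backrest 30 mm thick, 496 mm tall, spans the full seat width and rises from the seat top along its +y edge, rear face flush with the rear of the seat. Two armrests of 36×36 mm section run along each side from the seat's front edge to the front of the backrest, top faces 246 mm above the seat top and outer faces flush with the seat's x-edges; a 36×36 mm post under the front of each armrest stands on the seat at the front corner.


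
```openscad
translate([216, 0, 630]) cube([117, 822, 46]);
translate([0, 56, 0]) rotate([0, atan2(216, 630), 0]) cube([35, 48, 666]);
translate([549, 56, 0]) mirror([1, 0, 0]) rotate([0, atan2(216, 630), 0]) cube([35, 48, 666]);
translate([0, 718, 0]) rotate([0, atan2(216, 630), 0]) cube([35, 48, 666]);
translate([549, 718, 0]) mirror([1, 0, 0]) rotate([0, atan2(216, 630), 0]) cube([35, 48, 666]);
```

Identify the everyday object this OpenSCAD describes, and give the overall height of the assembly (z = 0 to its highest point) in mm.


A sawhorse. The overall height is 676 mm.

A beam across two mirrored pairs of raked legs — a sawhorse. The beam's underside is at z = 630 (matching the legs' vertical rise in atan2(216, 630)) and the beam is 46 mm tall, so its top is at 630 + 46 = 676 mm. The raked legs top out at the beam's underside, so that is the highest point.


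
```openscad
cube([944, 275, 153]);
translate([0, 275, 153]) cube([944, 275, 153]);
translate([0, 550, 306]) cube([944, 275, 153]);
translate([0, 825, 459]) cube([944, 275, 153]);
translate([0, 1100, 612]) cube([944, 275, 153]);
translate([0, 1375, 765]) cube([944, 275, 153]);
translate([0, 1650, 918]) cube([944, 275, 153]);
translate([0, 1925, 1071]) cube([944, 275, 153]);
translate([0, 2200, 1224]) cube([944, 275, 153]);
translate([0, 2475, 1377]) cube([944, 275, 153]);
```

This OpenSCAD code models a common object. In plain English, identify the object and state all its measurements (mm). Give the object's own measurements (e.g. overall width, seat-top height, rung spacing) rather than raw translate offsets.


A straight staircase of 10 solid steps. Each step is 944 mm wide (x), 275 mm deep (y, the going) and 153 mm tall (the rise). The first step rests on the floor; each subsequent step sits one going further in +y and one rise higher in +z, directly behind and above the previous step with no overlap.


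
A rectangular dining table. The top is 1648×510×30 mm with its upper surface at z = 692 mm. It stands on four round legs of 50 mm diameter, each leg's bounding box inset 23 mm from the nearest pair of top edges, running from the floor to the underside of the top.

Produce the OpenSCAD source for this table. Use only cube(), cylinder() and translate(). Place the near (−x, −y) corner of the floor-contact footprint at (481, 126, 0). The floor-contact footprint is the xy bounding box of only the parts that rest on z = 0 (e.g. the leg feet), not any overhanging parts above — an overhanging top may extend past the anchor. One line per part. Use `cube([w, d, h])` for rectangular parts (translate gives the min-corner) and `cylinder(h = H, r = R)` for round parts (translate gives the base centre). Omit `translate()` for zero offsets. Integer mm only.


translate([458, 103, 662]) cube([1648, 510, 30]);
translate([506, 151, 0]) cylinder(h = 662, r = 25);
translate([2058, 151, 0]) cylinder(h = 662, r = 25);
translate([506, 565, 0]) cylinder(h = 662, r = 25);
translate([2058, 565, 0]) cylinder(h = 662, r = 25);


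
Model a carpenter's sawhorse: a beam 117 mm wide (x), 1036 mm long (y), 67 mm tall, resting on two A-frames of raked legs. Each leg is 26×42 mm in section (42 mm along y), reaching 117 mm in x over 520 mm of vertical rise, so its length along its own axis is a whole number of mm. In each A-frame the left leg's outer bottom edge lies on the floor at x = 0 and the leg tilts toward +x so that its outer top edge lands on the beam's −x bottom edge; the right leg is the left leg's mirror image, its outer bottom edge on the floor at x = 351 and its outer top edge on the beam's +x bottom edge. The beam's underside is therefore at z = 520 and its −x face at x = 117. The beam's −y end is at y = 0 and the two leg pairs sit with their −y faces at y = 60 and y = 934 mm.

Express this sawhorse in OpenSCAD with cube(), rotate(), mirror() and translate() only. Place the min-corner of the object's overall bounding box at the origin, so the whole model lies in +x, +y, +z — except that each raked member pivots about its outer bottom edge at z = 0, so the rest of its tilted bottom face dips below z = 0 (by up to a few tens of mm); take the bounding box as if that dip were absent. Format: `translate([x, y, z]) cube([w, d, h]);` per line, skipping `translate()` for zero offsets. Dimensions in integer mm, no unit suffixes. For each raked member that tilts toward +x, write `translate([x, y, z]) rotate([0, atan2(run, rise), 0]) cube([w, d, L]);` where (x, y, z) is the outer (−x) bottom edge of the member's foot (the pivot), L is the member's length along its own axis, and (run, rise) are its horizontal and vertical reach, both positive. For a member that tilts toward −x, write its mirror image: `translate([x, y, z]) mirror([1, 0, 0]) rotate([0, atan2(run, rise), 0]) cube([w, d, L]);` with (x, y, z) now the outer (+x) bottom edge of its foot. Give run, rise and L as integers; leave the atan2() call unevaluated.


translate([117, 0, 520]) cube([117, 1036, 67]);
translate([0, 60, 0]) rotate([0, atan2(117, 520), 0]) cube([26, 42, 533]);
translate([351, 60, 0]) mirror([1, 0, 0]) rotate([0, atan2(117, 520), 0]) cube([26, 42, 533]);
translate([0, 934, 0]) rotate([0, atan2(117, 520), 0]) cube([26, 42, 533]);
translate([351, 934, 0]) mirror([1, 0, 0]) rotate([0, atan2(117, 520), 0]) cube([26, 42, 533]);


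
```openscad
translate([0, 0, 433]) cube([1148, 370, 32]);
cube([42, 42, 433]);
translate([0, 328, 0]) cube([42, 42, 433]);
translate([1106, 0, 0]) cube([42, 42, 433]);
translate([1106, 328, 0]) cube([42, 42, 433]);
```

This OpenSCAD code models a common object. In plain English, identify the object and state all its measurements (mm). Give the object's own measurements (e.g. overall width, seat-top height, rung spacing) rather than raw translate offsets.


A long wooden bench with a 1148 mm (x) × 370 mm (y) seat, 32 mm thick, its top surface 465 mm above the floor. Four 42 mm square legs at the seat corners, flush with the edges, run from z = 0 to the seat underside.


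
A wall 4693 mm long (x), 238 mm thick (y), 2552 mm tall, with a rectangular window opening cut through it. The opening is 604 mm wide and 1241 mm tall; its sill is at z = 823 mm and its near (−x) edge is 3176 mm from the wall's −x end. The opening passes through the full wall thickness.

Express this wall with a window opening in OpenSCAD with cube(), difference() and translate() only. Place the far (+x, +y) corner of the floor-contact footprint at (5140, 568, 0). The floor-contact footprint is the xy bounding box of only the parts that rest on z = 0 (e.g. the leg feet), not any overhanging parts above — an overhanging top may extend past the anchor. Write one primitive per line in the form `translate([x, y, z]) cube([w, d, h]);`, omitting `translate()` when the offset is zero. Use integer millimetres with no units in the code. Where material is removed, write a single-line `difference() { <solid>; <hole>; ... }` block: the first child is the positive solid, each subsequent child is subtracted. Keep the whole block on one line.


difference() { translate([447, 330, 0]) cube([4693, 238, 2552]); translate([3623, 330, 823]) cube([604, 238, 1241]); }


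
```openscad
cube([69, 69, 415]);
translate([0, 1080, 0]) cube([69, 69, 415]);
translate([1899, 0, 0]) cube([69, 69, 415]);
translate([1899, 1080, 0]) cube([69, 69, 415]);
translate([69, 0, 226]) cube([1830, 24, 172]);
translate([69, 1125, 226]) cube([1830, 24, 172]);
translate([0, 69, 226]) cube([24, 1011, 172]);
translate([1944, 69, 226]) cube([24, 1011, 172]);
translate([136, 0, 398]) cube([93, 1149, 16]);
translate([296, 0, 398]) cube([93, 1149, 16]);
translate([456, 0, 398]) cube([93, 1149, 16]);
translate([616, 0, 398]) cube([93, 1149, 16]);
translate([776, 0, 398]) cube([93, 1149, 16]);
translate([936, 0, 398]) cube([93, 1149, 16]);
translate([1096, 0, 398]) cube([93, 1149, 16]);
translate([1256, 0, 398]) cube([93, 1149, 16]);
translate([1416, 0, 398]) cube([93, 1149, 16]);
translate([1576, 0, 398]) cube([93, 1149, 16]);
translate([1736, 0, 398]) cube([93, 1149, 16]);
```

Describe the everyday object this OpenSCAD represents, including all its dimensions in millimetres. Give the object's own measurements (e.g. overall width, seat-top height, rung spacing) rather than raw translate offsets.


A bed frame 1968 mm long (x) by 1149 mm wide (y). Four 69×69 mm corner posts, 415 mm tall, at the corners of the footprint. Four rails of 24 mm thickness and 172 mm height run between adjacent posts with their undersides at z = 226 mm, their outer faces flush with the outside of the frame (the two x-running rails run between the posts' inner faces; the two y-running rails run between the posts' inner faces). 11 slats, each 93 mm wide (x) and 16 mm thick, lie across the top of the two x-running rails, running the full 1149 mm width of the frame in y; along x they sit between the end posts with a 67 mm gap after the −x posts and between neighbouring slats, leaving 70 mm before the +x posts.


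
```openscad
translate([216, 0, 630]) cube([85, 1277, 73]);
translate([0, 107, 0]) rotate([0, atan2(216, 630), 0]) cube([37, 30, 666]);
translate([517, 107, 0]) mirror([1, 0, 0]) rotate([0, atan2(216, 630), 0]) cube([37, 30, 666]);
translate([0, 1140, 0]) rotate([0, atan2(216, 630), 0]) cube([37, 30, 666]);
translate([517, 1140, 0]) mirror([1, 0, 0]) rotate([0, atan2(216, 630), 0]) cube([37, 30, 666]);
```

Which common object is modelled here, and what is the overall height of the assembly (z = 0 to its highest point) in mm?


A sawhorse. The overall height is 703 mm.

A beam across two mirrored pairs of raked legs — a sawhorse. The beam's underside is at z = 630 (matching the legs' vertical rise in atan2(216, 630)) and the beam is 73 mm tall, so its top is at 630 + 73 = 703 mm. The raked legs top out at the beam's underside, so that is the highest point.


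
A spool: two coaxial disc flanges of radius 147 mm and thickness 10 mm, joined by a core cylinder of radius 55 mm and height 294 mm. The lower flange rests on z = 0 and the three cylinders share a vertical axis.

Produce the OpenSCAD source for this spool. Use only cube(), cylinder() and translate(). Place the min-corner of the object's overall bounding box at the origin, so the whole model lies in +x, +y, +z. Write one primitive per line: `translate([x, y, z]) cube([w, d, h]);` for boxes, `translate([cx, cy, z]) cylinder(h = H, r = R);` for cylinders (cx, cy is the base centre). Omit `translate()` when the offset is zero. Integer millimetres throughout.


translate([147, 147, 0]) cylinder(h = 10, r = 147);
translate([147, 147, 10]) cylinder(h = 294, r = 55);
translate([147, 147, 304]) cylinder(h = 10, r = 147);
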